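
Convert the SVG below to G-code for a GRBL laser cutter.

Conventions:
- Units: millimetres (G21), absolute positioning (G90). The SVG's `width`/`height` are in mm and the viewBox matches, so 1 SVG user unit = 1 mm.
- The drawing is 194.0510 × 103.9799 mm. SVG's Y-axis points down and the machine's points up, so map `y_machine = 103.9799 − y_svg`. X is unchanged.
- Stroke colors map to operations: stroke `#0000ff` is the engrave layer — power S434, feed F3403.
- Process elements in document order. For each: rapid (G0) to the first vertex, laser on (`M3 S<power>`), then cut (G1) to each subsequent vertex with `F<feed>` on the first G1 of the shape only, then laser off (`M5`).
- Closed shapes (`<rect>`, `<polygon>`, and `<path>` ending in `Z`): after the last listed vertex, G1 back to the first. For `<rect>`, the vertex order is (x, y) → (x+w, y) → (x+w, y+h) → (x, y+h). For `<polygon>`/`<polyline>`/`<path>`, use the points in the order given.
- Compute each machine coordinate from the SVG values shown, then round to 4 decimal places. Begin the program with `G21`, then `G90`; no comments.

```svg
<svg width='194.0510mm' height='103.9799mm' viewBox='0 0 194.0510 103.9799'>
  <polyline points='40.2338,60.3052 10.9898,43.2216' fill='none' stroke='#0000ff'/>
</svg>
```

G21
G90
G0 X40.2338 Y43.6747
M3 S434
G1 X10.9898 Y60.7583 F3403
M5

Since the viewBox matches the mm dimensions, user units are millimetres directly. The only transform is the Y-flip y_m = 103.9799 − y_svg.

Shape 1 is a line segment drawn with `<polyline>`. Its stroke #0000ff means engrave at S434, F3403. After flipping Y the toolpath is (40.2338,43.6747) → (10.9898,60.7583).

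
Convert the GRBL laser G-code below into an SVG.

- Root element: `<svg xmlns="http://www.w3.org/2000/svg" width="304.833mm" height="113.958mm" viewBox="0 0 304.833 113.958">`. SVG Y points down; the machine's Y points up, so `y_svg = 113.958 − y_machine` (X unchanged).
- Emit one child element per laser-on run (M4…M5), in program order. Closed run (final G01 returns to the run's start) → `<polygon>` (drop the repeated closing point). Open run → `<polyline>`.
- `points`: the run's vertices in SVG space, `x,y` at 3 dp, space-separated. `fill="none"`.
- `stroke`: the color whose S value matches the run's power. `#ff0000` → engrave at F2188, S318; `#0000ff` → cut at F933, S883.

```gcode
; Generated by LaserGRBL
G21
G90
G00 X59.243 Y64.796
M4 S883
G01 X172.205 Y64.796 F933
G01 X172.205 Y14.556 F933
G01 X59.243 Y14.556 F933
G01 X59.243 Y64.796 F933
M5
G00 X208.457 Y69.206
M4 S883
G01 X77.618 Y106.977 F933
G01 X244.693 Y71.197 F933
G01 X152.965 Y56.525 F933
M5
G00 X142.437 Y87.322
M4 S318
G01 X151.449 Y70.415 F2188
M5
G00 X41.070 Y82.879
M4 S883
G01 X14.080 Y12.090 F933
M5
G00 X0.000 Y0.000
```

<svg xmlns="http://www.w3.org/2000/svg" width="304.833mm" height="113.958mm" viewBox="0 0 304.833 113.958">
  <polygon points="59.243,49.162 172.205,49.162 172.205,99.402 59.243,99.402" fill="none" stroke="#0000ff"/>
  <polyline points="208.457,44.752 77.618,6.981 244.693,42.761 152.965,57.433" fill="none" stroke="#0000ff"/>
  <polyline points="142.437,26.636 151.449,43.543" fill="none" stroke="#ff0000"/>
  <polyline points="41.070,31.079 14.080,101.868" fill="none" stroke="#0000ff"/>
</svg>

Machine Y-up, SVG Y-down with viewBox height 113.958, so y_svg = 113.958 − y_machine; X carries over.

Run 1: S883 ⇒ cut layer `#0000ff`. The run returns to its start, so emit a `<polygon>` with points (Y-flipped): 59.243,49.162 172.205,49.162 172.205,99.402 59.243,99.402.

Run 2: S883 ⇒ cut layer `#0000ff`. The run is open, so emit a `<polyline>` with points (Y-flipped): 208.457,44.752 77.618,6.981 244.693,42.761 152.965,57.433.

Run 3: the run's S318 means `#ff0000` (engrave). The run is open, so emit a `<polyline>` with points (Y-flipped): 142.437,26.636 151.449,43.543.

Run 4: S883 ⇒ cut layer `#0000ff`. The run is open, so emit a `<polyline>` with points (Y-flipped): 41.070,31.079 14.080,101.868.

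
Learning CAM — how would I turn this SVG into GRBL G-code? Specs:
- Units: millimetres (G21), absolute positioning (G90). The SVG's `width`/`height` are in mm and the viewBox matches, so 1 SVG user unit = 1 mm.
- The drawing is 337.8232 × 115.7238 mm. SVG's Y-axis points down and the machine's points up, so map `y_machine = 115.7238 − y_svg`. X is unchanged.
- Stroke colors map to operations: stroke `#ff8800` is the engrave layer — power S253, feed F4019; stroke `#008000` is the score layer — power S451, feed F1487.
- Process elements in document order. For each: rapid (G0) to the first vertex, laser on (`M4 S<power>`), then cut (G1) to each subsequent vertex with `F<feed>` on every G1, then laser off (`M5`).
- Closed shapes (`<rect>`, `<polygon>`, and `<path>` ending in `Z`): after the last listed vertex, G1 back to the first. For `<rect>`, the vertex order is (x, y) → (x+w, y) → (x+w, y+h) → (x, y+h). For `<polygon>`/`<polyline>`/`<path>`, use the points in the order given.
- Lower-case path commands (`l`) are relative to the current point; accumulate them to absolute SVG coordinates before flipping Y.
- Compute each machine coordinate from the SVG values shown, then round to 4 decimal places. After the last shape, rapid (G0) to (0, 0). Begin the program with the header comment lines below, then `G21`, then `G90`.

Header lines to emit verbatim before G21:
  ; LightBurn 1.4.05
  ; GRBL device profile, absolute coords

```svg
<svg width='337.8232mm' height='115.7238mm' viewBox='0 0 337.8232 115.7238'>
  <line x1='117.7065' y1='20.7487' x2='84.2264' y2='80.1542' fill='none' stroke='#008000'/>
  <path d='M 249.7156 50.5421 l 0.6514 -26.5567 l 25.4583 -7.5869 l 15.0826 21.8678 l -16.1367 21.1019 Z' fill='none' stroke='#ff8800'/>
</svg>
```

; LightBurn 1.4.05
; GRBL device profile, absolute coords
G21
G90
G0 X117.7065 Y94.9751
M4 S451
G1 X84.2264 Y35.5696 F1487
M5
G0 X249.7156 Y65.1817
M4 S253
G1 X250.3670 Y91.7384 F4019
G1 X275.8253 Y99.3253 F4019
G1 X290.9079 Y77.4575 F4019
G1 X274.7712 Y56.3556 F4019
G1 X249.7156 Y65.1817 F4019
M5
G0 X0.0000 Y0.0000

Since the viewBox matches the mm dimensions, user units are millimetres directly. The only transform is the Y-flip y_m = 115.7238 − y_svg.

Shape 1 is a line segment drawn with `<line>`. Its stroke #008000 means score at S451, F1487. After flipping Y the toolpath is (117.7065,94.9751) → (84.2264,35.5696).

Shape 2 is a regular polygon drawn with `<path>`. Its stroke #ff8800 means engrave at S253, F4019. After flipping Y the toolpath is (249.7156,65.1817) → (250.3670,91.7384) → (275.8253,99.3253) → (290.9079,77.4575) → (274.7712,56.3556) → (249.7156,65.1817), returning to the start.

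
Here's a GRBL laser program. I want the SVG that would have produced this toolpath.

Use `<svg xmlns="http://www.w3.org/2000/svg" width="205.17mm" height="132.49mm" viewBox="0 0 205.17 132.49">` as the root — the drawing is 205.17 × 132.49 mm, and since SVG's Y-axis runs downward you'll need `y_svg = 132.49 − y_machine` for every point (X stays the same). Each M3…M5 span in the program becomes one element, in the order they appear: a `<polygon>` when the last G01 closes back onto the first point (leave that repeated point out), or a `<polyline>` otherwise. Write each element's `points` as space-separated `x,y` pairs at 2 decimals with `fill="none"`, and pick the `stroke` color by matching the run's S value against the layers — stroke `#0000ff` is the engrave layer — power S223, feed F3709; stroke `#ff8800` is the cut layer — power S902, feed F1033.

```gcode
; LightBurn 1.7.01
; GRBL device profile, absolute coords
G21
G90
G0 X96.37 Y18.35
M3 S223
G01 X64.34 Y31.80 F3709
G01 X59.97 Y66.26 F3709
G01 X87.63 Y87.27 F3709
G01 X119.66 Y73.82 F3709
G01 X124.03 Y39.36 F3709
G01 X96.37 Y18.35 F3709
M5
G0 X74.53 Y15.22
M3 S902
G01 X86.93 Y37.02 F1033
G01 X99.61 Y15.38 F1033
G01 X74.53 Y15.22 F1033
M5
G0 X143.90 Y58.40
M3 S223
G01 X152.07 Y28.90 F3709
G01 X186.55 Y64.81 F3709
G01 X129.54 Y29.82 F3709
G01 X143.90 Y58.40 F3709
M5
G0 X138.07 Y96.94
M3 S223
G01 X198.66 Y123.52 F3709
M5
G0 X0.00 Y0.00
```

<svg xmlns="http://www.w3.org/2000/svg" width="205.17mm" height="132.49mm" viewBox="0 0 205.17 132.49">
  <polygon points="96.37,114.14 64.34,100.69 59.97,66.23 87.63,45.22 119.66,58.67 124.03,93.13" fill="none" stroke="#0000ff"/>
  <polygon points="74.53,117.27 86.93,95.47 99.61,117.11" fill="none" stroke="#ff8800"/>
  <polygon points="143.90,74.09 152.07,103.59 186.55,67.68 129.54,102.67" fill="none" stroke="#0000ff"/>
  <polyline points="138.07,35.55 198.66,8.97" fill="none" stroke="#0000ff"/>
</svg>

y_svg = 132.49 − y_m.

[1] S223→`#0000ff` (engrave); closed run; points: 96.37,114.14 64.34,100.69 59.97,66.23 87.63,45.22 119.66,58.67 124.03,93.13

[2] S902→`#ff8800` (cut); closed run; points: 74.53,117.27 86.93,95.47 99.61,117.11

[3] S223→`#0000ff` (engrave); closed run; points: 143.90,74.09 152.07,103.59 186.55,67.68 129.54,102.67

[4] S223→`#0000ff` (engrave); open run; points: 138.07,35.55 198.66,8.97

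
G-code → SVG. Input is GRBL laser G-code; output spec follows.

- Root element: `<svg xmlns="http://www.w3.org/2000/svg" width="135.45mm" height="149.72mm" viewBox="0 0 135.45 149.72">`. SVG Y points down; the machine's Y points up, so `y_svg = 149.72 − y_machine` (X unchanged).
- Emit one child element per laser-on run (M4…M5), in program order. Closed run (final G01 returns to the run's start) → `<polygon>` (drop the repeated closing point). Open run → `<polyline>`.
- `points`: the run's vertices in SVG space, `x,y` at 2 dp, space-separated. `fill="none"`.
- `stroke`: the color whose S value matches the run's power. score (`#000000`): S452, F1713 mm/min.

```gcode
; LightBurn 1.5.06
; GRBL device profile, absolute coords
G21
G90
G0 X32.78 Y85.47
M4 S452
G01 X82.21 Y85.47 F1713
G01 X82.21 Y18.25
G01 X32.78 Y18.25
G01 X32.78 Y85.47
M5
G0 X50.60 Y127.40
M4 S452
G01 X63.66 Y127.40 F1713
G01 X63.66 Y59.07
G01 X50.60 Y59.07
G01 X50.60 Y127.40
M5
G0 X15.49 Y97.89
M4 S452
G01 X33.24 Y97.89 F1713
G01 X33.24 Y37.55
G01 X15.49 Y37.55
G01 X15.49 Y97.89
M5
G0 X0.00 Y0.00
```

<svg xmlns="http://www.w3.org/2000/svg" width="135.45mm" height="149.72mm" viewBox="0 0 135.45 149.72">
  <polygon points="32.78,64.25 82.21,64.25 82.21,131.47 32.78,131.47" fill="none" stroke="#000000"/>
  <polygon points="50.60,22.32 63.66,22.32 63.66,90.65 50.60,90.65" fill="none" stroke="#000000"/>
  <polygon points="15.49,51.83 33.24,51.83 33.24,112.17 15.49,112.17" fill="none" stroke="#000000"/>
</svg>

Machine Y-up, SVG Y-down with viewBox height 149.72, so y_svg = 149.72 − y_machine; X carries over. Every run uses S452, so all elements get stroke `#000000` (score).

Run 1: The run returns to its start, so emit a `<polygon>` with points (Y-flipped): 32.78,64.25 82.21,64.25 82.21,131.47 32.78,131.47.

Run 2: The run returns to its start, so emit a `<polygon>` with points (Y-flipped): 50.60,22.32 63.66,22.32 63.66,90.65 50.60,90.65.

Run 3: The run returns to its start, so emit a `<polygon>` with points (Y-flipped): 15.49,51.83 33.24,51.83 33.24,112.17 15.49,112.17.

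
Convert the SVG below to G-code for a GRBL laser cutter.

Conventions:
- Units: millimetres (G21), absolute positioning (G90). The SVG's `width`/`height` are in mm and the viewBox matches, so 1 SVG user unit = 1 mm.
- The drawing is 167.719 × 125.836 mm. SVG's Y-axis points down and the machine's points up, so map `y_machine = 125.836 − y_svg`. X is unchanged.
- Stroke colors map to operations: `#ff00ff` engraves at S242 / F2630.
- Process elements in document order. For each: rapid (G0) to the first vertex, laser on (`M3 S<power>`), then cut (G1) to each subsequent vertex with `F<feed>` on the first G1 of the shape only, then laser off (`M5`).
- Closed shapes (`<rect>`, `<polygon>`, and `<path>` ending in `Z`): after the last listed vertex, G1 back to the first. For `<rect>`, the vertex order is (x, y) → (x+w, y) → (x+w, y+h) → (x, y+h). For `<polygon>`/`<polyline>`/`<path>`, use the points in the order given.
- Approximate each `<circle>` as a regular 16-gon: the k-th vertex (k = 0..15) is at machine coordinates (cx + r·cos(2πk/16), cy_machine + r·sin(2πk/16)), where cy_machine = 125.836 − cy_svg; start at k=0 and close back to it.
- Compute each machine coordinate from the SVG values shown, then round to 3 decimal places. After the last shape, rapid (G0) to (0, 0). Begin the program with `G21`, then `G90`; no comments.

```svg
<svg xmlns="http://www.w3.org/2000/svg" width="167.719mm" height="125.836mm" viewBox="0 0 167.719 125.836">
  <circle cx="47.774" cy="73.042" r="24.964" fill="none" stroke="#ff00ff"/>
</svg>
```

1 u = 1 mm; y_m = 125.836 − y.

[1] `<circle>` circle, #ff00ff→engrave S242 F2630: (72.738,52.794) → (70.838,62.347) → (65.426,70.446) → (57.327,75.858) → (47.774,77.758) → (38.221,75.858) → (30.122,70.446) → (24.710,62.347) → (22.810,52.794) → (24.710,43.241) → (30.122,35.142) → (38.221,29.730) → (47.774,27.830) → (57.327,29.730) → (65.426,35.142) → (70.838,43.241) → (72.738,52.794) (closed)

G21
G90
G0 X72.738 Y52.794
M3 S242
G1 X70.838 Y62.347 F2630
G1 X65.426 Y70.446
G1 X57.327 Y75.858
G1 X47.774 Y77.758
G1 X38.221 Y75.858
G1 X30.122 Y70.446
G1 X24.710 Y62.347
G1 X22.810 Y52.794
G1 X24.710 Y43.241
G1 X30.122 Y35.142
G1 X38.221 Y29.730
G1 X47.774 Y27.830
G1 X57.327 Y29.730
G1 X65.426 Y35.142
G1 X70.838 Y43.241
G1 X72.738 Y52.794
M5
G0 X0.000 Y0.000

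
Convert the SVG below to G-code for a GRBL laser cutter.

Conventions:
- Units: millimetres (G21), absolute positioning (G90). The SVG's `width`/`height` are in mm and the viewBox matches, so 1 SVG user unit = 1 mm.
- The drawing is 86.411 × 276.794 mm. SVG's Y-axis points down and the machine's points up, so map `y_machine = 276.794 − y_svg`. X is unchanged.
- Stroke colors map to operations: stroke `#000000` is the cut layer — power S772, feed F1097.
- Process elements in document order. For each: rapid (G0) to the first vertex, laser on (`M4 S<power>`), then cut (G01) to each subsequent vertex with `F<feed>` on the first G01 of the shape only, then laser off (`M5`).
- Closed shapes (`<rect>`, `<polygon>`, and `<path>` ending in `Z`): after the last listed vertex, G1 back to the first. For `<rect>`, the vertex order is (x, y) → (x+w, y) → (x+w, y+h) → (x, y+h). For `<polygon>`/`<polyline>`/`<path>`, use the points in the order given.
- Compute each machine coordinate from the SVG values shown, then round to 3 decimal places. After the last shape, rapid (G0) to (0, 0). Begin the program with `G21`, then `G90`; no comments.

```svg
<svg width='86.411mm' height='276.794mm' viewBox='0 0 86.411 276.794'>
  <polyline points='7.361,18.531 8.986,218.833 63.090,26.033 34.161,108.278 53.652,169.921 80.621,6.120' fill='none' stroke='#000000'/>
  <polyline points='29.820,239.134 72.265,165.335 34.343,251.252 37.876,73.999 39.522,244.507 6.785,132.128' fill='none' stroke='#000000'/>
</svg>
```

G21
G90
G0 X7.361 Y258.263
M4 S772
G01 X8.986 Y57.961 F1097
G01 X63.090 Y250.761
G01 X34.161 Y168.516
G01 X53.652 Y106.873
G01 X80.621 Y270.674
M5
G0 X29.820 Y37.660
M4 S772
G01 X72.265 Y111.459 F1097
G01 X34.343 Y25.542
G01 X37.876 Y202.795
G01 X39.522 Y32.287
G01 X6.785 Y144.666
M5
G0 X0.000 Y0.000

viewBox `0 0 86.411 276.794` with mm width/height → 1 unit = 1 mm. Flip: y_m = 276.794 − y_svg.

**Shape 1** — `<polyline>` open polyline, stroke `#000000` → cut (S772, F1097). Machine vertices: (7.361,258.263) → (8.986,57.961) → (63.090,250.761) → (34.161,168.516) → (53.652,106.873) → (80.621,270.674). Open path.

**Shape 2** — `<polyline>` open polyline, stroke `#000000` → cut (S772, F1097). Machine vertices: (29.820,37.660) → (72.265,111.459) → (34.343,25.542) → (37.876,202.795) → (39.522,32.287) → (6.785,144.666). Open path.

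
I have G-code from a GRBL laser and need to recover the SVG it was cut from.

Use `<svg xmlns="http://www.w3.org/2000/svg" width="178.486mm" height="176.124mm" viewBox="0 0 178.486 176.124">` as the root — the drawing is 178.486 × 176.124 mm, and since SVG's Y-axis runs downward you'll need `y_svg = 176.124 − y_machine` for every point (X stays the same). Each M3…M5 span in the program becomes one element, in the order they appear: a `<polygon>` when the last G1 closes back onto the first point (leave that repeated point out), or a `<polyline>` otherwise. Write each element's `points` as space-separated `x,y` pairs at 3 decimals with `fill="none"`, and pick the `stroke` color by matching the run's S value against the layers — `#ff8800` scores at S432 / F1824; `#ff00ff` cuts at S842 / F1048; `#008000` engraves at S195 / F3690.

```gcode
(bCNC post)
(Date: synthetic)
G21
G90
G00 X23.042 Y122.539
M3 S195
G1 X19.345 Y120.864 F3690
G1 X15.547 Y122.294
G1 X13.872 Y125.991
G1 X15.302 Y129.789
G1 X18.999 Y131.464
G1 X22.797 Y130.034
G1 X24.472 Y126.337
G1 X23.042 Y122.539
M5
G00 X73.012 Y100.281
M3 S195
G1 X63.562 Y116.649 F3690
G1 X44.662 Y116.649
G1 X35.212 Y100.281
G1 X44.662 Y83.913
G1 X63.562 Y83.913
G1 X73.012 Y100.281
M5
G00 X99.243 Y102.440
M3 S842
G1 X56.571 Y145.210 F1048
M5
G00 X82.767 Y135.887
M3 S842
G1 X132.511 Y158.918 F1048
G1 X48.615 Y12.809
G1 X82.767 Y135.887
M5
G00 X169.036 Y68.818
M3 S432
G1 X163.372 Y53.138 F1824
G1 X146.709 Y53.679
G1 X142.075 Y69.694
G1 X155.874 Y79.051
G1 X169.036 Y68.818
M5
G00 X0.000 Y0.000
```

<svg xmlns="http://www.w3.org/2000/svg" width="178.486mm" height="176.124mm" viewBox="0 0 178.486 176.124">
  <polygon points="23.042,53.585 19.345,55.260 15.547,53.830 13.872,50.133 15.302,46.335 18.999,44.660 22.797,46.090 24.472,49.787" fill="none" stroke="#008000"/>
  <polygon points="73.012,75.843 63.562,59.475 44.662,59.475 35.212,75.843 44.662,92.211 63.562,92.211" fill="none" stroke="#008000"/>
  <polyline points="99.243,73.684 56.571,30.914" fill="none" stroke="#ff00ff"/>
  <polygon points="82.767,40.237 132.511,17.206 48.615,163.315" fill="none" stroke="#ff00ff"/>
  <polygon points="169.036,107.306 163.372,122.986 146.709,122.445 142.075,106.430 155.874,97.073" fill="none" stroke="#ff8800"/>
</svg>

Each laser-on run becomes one SVG element. Flip Y back into SVG space with y_svg = 176.124 − y_machine.

Run 1: the run's S195 means `#008000` (engrave). The run returns to its start, so emit a `<polygon>` with points (Y-flipped): 23.042,53.585 19.345,55.260 15.547,53.830 13.872,50.133 15.302,46.335 18.999,44.660 22.797,46.090 24.472,49.787.

Run 2: S195 ⇒ engrave layer `#008000`. The run returns to its start, so emit a `<polygon>` with points (Y-flipped): 73.012,75.843 63.562,59.475 44.662,59.475 35.212,75.843 44.662,92.211 63.562,92.211.

Run 3: S842 ⇒ cut layer `#ff00ff`. The run is open, so emit a `<polyline>` with points (Y-flipped): 99.243,73.684 56.571,30.914.

Run 4: the run's S842 means `#ff00ff` (cut). The run returns to its start, so emit a `<polygon>` with points (Y-flipped): 82.767,40.237 132.511,17.206 48.615,163.315.

Run 5: S432 ⇒ score layer `#ff8800`. The run returns to its start, so emit a `<polygon>` with points (Y-flipped): 169.036,107.306 163.372,122.986 146.709,122.445 142.075,106.430 155.874,97.073.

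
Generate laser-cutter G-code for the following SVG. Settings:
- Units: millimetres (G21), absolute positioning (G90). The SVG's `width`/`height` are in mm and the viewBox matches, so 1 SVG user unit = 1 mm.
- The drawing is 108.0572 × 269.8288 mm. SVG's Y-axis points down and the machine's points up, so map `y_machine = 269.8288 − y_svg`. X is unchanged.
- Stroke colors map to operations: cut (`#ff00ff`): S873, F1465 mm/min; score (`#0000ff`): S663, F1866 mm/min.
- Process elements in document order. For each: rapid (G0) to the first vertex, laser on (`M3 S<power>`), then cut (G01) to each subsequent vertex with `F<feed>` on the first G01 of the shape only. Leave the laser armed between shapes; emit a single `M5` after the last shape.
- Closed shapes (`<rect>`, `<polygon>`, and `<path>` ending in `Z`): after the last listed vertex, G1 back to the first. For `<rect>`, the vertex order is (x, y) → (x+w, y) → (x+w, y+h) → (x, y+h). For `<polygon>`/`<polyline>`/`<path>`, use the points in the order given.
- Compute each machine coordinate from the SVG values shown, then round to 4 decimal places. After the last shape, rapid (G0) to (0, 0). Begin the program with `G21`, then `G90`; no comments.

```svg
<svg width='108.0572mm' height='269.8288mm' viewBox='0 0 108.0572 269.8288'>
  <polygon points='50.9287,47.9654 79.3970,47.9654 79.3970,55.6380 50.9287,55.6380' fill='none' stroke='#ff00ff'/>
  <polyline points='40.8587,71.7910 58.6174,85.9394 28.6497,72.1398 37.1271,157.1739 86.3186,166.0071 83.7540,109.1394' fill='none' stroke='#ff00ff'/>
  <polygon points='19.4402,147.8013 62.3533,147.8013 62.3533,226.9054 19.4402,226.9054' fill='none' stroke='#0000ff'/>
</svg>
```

G21
G90
G0 X50.9287 Y221.8634
M3 S873
G01 X79.3970 Y221.8634 F1465
G01 X79.3970 Y214.1908
G01 X50.9287 Y214.1908
G01 X50.9287 Y221.8634
G0 X40.8587 Y198.0378
M3 S873
G01 X58.6174 Y183.8894 F1465
G01 X28.6497 Y197.6890
G01 X37.1271 Y112.6549
G01 X86.3186 Y103.8217
G01 X83.7540 Y160.6894
G0 X19.4402 Y122.0275
M3 S663
G01 X62.3533 Y122.0275 F1866
G01 X62.3533 Y42.9234
G01 X19.4402 Y42.9234
G01 X19.4402 Y122.0275
M5
G0 X0.0000 Y0.0000

viewBox `0 0 108.0572 269.8288` with mm width/height → 1 unit = 1 mm. Flip: y_m = 269.8288 − y_svg.

**Shape 1** — `<polygon>` rectangle, stroke `#ff00ff` → cut (S873, F1465). Machine vertices: (50.9287,221.8634) → (79.3970,221.8634) → (79.3970,214.1908) → (50.9287,214.1908) → (50.9287,221.8634). Closed: final G1 returns to the first vertex.

**Shape 2** — `<polyline>` open polyline, stroke `#ff00ff` → cut (S873, F1465). Machine vertices: (40.8587,198.0378) → (58.6174,183.8894) → (28.6497,197.6890) → (37.1271,112.6549) → (86.3186,103.8217) → (83.7540,160.6894). Open path.

**Shape 3** — `<polygon>` rectangle, stroke `#0000ff` → score (S663, F1866). Machine vertices: (19.4402,122.0275) → (62.3533,122.0275) → (62.3533,42.9234) → (19.4402,42.9234) → (19.4402,122.0275). Closed: final G1 returns to the first vertex.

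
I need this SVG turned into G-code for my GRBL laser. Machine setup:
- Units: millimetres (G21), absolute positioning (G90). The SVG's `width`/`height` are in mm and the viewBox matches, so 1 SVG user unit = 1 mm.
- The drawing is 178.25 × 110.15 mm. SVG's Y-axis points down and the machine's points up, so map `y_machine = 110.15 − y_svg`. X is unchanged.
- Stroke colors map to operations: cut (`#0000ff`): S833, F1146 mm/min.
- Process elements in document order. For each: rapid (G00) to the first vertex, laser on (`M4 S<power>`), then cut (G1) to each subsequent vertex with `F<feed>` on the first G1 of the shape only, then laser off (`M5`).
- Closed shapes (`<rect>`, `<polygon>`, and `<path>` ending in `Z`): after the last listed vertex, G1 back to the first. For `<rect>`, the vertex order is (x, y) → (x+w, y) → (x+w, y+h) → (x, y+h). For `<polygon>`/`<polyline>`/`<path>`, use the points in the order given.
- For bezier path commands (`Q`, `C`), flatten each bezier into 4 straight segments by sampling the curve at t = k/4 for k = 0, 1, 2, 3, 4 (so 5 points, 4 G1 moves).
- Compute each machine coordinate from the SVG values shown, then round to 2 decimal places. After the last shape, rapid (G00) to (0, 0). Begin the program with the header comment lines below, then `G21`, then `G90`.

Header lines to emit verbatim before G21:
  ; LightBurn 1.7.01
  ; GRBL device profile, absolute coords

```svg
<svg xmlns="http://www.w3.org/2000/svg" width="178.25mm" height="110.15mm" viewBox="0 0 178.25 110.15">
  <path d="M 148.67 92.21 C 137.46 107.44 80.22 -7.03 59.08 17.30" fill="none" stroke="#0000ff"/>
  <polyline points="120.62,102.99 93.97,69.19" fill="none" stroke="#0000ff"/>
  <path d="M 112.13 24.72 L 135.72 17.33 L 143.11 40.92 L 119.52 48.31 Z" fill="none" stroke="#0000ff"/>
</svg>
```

1 u = 1 mm; y_m = 110.15 − y.

[1] `<path>` cubic bezier, #0000ff→cut S833 F1146: (148.67,17.94) → (132.92,26.64) → (107.60,58.81) → (80.42,89.27) → (59.08,92.85)

[2] `<polyline>` line segment, #0000ff→cut S833 F1146: (120.62,7.16) → (93.97,40.96)

[3] `<path>` regular polygon, #0000ff→cut S833 F1146: (112.13,85.43) → (135.72,92.82) → (143.11,69.23) → (119.52,61.84) → (112.13,85.43) (closed)

; LightBurn 1.7.01
; GRBL device profile, absolute coords
G21
G90
G00 X148.67 Y17.94
M4 S833
G1 X132.92 Y26.64 F1146
G1 X107.60 Y58.81
G1 X80.42 Y89.27
G1 X59.08 Y92.85
M5
G00 X120.62 Y7.16
M4 S833
G1 X93.97 Y40.96 F1146
M5
G00 X112.13 Y85.43
M4 S833
G1 X135.72 Y92.82 F1146
G1 X143.11 Y69.23
G1 X119.52 Y61.84
G1 X112.13 Y85.43
M5
G00 X0.00 Y0.00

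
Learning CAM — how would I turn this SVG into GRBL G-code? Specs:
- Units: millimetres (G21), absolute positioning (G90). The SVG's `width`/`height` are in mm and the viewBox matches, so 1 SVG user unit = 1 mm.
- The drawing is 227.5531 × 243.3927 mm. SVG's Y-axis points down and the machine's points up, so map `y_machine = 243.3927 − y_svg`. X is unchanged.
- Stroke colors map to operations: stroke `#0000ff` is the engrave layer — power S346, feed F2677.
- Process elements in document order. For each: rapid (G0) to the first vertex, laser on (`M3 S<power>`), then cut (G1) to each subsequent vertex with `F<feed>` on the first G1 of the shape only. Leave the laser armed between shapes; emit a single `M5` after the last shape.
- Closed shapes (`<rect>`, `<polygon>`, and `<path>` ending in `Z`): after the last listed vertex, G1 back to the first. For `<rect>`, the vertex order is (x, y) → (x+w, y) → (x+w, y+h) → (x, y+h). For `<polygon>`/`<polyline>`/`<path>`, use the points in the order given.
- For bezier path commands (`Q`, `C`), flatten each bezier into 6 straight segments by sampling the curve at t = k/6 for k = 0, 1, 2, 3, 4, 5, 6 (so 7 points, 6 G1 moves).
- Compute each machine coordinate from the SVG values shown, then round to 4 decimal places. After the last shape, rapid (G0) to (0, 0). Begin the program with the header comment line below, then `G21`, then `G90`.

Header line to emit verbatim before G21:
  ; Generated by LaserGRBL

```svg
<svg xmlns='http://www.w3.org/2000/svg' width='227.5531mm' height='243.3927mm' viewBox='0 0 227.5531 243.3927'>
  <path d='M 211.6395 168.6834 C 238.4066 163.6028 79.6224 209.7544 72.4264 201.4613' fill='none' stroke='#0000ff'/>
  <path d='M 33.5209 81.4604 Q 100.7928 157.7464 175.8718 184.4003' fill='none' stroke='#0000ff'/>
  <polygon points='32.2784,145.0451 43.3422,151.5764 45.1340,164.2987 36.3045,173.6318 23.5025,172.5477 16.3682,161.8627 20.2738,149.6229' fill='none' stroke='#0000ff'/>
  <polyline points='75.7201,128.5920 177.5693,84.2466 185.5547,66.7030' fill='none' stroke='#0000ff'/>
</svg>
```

; Generated by LaserGRBL
G21
G90
G0 X211.6395 Y74.7093
M3 S346
G1 X211.1213 Y73.4695 F2677
G1 X189.0428 Y66.6265
G1 X154.7691 Y57.1157
G1 X117.6652 Y47.8726
G1 X87.0959 Y41.8327
G1 X72.4264 Y41.9314
G0 X33.5209 Y161.9323
M3 S346
G1 X56.1617 Y137.8823 F2677
G1 X79.2363 Y116.5896
G1 X102.7446 Y98.0543
G1 X126.6866 Y82.2763
G1 X151.0623 Y69.2557
G1 X175.8718 Y58.9924
G0 X32.2784 Y98.3476
M3 S346
G1 X43.3422 Y91.8163 F2677
G1 X45.1340 Y79.0940
G1 X36.3045 Y69.7609
G1 X23.5025 Y70.8450
G1 X16.3682 Y81.5300
G1 X20.2738 Y93.7698
G1 X32.2784 Y98.3476
G0 X75.7201 Y114.8007
M3 S346
G1 X177.5693 Y159.1461 F2677
G1 X185.5547 Y176.6897
M5
G0 X0.0000 Y0.0000

Since the viewBox matches the mm dimensions, user units are millimetres directly. The only transform is the Y-flip y_m = 243.3927 − y_svg.

Shape 1 is a cubic bezier drawn with `<path>`. Its stroke #0000ff means engrave at S346, F2677. After flipping Y the toolpath is (211.6395,74.7093) → (211.1213,73.4695) → (189.0428,66.6265) → (154.7691,57.1157) → (117.6652,47.8726) → (87.0959,41.8327) → (72.4264,41.9314).

Shape 2 is a quadratic bezier drawn with `<path>`. Its stroke #0000ff means engrave at S346, F2677. After flipping Y the toolpath is (33.5209,161.9323) → (56.1617,137.8823) → (79.2363,116.5896) → (102.7446,98.0543) → (126.6866,82.2763) → (151.0623,69.2557) → (175.8718,58.9924).

Shape 3 is a regular polygon drawn with `<polygon>`. Its stroke #0000ff means engrave at S346, F2677. After flipping Y the toolpath is (32.2784,98.3476) → (43.3422,91.8163) → (45.1340,79.0940) → (36.3045,69.7609) → (23.5025,70.8450) → (16.3682,81.5300) → (20.2738,93.7698) → (32.2784,98.3476), returning to the start.

Shape 4 is a open polyline drawn with `<polyline>`. Its stroke #0000ff means engrave at S346, F2677. After flipping Y the toolpath is (75.7201,114.8007) → (177.5693,159.1461) → (185.5547,176.6897).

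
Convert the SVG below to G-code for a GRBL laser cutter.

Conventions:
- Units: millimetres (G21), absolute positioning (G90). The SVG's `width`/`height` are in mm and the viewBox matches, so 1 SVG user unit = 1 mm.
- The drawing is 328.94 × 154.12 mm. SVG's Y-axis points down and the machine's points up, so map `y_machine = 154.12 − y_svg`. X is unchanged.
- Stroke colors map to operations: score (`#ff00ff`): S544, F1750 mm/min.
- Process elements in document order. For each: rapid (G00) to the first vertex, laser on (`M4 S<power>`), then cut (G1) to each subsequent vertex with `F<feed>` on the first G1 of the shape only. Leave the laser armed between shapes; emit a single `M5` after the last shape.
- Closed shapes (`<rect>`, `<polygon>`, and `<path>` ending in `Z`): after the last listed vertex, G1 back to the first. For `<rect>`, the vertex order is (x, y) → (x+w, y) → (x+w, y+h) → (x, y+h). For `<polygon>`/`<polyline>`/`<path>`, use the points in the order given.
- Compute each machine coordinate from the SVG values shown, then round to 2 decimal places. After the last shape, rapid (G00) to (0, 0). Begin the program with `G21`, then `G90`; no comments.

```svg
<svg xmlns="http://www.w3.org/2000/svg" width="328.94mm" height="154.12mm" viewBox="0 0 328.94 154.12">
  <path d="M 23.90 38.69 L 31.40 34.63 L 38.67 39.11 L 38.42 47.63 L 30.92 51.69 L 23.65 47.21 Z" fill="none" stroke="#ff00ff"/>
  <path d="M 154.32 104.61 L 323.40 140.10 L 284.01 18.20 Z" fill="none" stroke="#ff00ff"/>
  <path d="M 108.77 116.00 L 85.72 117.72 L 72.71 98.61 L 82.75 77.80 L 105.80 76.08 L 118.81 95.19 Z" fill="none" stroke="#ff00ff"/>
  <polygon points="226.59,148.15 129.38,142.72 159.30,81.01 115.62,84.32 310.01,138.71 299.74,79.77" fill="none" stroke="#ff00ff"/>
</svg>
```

G21
G90
G00 X23.90 Y115.43
M4 S544
G1 X31.40 Y119.49 F1750
G1 X38.67 Y115.01
G1 X38.42 Y106.49
G1 X30.92 Y102.43
G1 X23.65 Y106.91
G1 X23.90 Y115.43
G00 X154.32 Y49.51
M4 S544
G1 X323.40 Y14.02 F1750
G1 X284.01 Y135.92
G1 X154.32 Y49.51
G00 X108.77 Y38.12
M4 S544
G1 X85.72 Y36.40 F1750
G1 X72.71 Y55.51
G1 X82.75 Y76.32
G1 X105.80 Y78.04
G1 X118.81 Y58.93
G1 X108.77 Y38.12
G00 X226.59 Y5.97
M4 S544
G1 X129.38 Y11.40 F1750
G1 X159.30 Y73.11
G1 X115.62 Y69.80
G1 X310.01 Y15.41
G1 X299.74 Y74.35
G1 X226.59 Y5.97
M5
G00 X0.00 Y0.00

1 u = 1 mm; y_m = 154.12 − y.

[1] `<path>` regular polygon, #ff00ff→score S544 F1750: (23.90,115.43) → (31.40,119.49) → (38.67,115.01) → (38.42,106.49) → (30.92,102.43) → (23.65,106.91) → (23.90,115.43) (closed)

[2] `<path>` closed polygon, #ff00ff→score S544 F1750: (154.32,49.51) → (323.40,14.02) → (284.01,135.92) → (154.32,49.51) (closed)

[3] `<path>` regular polygon, #ff00ff→score S544 F1750: (108.77,38.12) → (85.72,36.40) → (72.71,55.51) → (82.75,76.32) → (105.80,78.04) → (118.81,58.93) → (108.77,38.12) (closed)

[4] `<polygon>` closed polygon, #ff00ff→score S544 F1750: (226.59,5.97) → (129.38,11.40) → (159.30,73.11) → (115.62,69.80) → (310.01,15.41) → (299.74,74.35) → (226.59,5.97) (closed)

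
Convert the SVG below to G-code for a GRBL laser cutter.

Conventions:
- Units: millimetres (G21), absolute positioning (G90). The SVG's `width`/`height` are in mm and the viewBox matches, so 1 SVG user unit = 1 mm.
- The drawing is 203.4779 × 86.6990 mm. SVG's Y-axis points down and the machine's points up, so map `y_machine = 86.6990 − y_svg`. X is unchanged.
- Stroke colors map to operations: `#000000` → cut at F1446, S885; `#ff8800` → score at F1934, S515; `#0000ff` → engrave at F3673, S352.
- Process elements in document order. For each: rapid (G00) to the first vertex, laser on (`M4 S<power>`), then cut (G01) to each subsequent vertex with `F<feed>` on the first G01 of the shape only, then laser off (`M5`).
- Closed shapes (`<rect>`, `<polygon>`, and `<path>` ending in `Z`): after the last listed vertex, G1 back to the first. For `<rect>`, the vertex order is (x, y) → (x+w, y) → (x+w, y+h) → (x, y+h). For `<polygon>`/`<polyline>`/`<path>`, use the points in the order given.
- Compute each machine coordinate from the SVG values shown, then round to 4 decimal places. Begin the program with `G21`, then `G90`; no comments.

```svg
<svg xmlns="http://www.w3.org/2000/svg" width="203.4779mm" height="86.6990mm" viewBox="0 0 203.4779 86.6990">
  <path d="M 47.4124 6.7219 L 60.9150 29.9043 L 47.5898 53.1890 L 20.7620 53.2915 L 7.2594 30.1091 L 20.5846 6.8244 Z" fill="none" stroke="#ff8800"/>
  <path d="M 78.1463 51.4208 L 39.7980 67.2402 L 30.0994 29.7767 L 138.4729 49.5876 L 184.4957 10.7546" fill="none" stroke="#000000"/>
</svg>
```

G21
G90
G00 X47.4124 Y79.9771
M4 S515
G01 X60.9150 Y56.7947 F1934
G01 X47.5898 Y33.5100
G01 X20.7620 Y33.4075
G01 X7.2594 Y56.5899
G01 X20.5846 Y79.8746
G01 X47.4124 Y79.9771
M5
G00 X78.1463 Y35.2782
M4 S885
G01 X39.7980 Y19.4588 F1446
G01 X30.0994 Y56.9223
G01 X138.4729 Y37.1114
G01 X184.4957 Y75.9444
M5

Since the viewBox matches the mm dimensions, user units are millimetres directly. The only transform is the Y-flip y_m = 86.6990 − y_svg.

Shape 1 is a regular polygon drawn with `<path>`. Its stroke #ff8800 means score at S515, F1934. After flipping Y the toolpath is (47.4124,79.9771) → (60.9150,56.7947) → (47.5898,33.5100) → (20.7620,33.4075) → (7.2594,56.5899) → (20.5846,79.8746) → (47.4124,79.9771), returning to the start.

Shape 2 is a open polyline drawn with `<path>`. Its stroke #000000 means cut at S885, F1446. After flipping Y the toolpath is (78.1463,35.2782) → (39.7980,19.4588) → (30.0994,56.9223) → (138.4729,37.1114) → (184.4957,75.9444).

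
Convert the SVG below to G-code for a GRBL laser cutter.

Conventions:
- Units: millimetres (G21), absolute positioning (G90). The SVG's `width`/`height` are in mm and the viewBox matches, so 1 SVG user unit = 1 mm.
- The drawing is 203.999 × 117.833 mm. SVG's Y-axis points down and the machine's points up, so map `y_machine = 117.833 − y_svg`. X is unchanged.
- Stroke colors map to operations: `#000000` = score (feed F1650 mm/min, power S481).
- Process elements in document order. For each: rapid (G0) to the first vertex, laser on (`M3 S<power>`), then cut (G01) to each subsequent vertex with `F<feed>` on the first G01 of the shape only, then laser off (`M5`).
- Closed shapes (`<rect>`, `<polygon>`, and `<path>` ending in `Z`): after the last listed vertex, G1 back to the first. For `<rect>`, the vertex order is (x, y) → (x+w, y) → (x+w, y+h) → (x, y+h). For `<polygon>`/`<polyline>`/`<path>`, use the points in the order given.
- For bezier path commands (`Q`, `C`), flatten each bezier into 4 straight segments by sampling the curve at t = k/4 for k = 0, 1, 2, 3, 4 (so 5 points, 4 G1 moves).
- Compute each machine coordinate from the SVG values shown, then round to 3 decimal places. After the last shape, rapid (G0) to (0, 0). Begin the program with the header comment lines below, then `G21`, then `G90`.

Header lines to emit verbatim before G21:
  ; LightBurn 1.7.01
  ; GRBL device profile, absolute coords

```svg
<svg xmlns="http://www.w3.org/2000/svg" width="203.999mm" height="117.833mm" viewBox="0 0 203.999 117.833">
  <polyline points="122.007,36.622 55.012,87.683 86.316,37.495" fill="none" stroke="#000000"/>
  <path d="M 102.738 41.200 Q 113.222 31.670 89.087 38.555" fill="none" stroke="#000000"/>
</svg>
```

1 u = 1 mm; y_m = 117.833 − y.

[1] `<polyline>` open polyline, #000000→score S481 F1650: (122.007,81.211) → (55.012,30.150) → (86.316,80.338)

[2] `<path>` quadratic bezier, #000000→score S481 F1650: (102.738,76.633) → (105.816,80.372) → (104.567,82.059) → (98.991,81.695) → (89.087,79.278)

; LightBurn 1.7.01
; GRBL device profile, absolute coords
G21
G90
G0 X122.007 Y81.211
M3 S481
G01 X55.012 Y30.150 F1650
G01 X86.316 Y80.338
M5
G0 X102.738 Y76.633
M3 S481
G01 X105.816 Y80.372 F1650
G01 X104.567 Y82.059
G01 X98.991 Y81.695
G01 X89.087 Y79.278
M5
G0 X0.000 Y0.000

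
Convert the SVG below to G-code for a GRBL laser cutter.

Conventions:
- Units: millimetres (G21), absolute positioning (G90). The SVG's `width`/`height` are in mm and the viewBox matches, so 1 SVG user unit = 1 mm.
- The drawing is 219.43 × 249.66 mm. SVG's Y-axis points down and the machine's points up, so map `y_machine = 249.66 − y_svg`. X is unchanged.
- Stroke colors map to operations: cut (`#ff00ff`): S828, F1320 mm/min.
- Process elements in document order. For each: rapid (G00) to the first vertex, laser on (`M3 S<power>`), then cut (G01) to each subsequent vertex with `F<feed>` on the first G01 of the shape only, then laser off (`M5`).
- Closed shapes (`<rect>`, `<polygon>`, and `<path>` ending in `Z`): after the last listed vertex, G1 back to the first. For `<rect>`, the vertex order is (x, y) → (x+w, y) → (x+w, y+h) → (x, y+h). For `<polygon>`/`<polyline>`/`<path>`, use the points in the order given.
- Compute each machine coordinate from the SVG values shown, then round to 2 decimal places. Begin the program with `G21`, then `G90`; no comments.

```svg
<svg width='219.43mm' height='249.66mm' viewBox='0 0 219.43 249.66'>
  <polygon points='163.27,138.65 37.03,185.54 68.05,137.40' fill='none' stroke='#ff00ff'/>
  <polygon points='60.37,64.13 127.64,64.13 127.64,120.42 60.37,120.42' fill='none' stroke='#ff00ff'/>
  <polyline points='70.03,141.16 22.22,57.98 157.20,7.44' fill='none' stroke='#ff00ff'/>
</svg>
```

Since the viewBox matches the mm dimensions, user units are millimetres directly. The only transform is the Y-flip y_m = 249.66 − y_svg.

Shape 1 is a closed polygon drawn with `<polygon>`. Its stroke #ff00ff means cut at S828, F1320. After flipping Y the toolpath is (163.27,111.01) → (37.03,64.12) → (68.05,112.26) → (163.27,111.01), returning to the start.

Shape 2 is a rectangle drawn with `<polygon>`. Its stroke #ff00ff means cut at S828, F1320. After flipping Y the toolpath is (60.37,185.53) → (127.64,185.53) → (127.64,129.24) → (60.37,129.24) → (60.37,185.53), returning to the start.

Shape 3 is a open polyline drawn with `<polyline>`. Its stroke #ff00ff means cut at S828, F1320. After flipping Y the toolpath is (70.03,108.50) → (22.22,191.68) → (157.20,242.22).

G21
G90
G00 X163.27 Y111.01
M3 S828
G01 X37.03 Y64.12 F1320
G01 X68.05 Y112.26
G01 X163.27 Y111.01
M5
G00 X60.37 Y185.53
M3 S828
G01 X127.64 Y185.53 F1320
G01 X127.64 Y129.24
G01 X60.37 Y129.24
G01 X60.37 Y185.53
M5
G00 X70.03 Y108.50
M3 S828
G01 X22.22 Y191.68 F1320
G01 X157.20 Y242.22
M5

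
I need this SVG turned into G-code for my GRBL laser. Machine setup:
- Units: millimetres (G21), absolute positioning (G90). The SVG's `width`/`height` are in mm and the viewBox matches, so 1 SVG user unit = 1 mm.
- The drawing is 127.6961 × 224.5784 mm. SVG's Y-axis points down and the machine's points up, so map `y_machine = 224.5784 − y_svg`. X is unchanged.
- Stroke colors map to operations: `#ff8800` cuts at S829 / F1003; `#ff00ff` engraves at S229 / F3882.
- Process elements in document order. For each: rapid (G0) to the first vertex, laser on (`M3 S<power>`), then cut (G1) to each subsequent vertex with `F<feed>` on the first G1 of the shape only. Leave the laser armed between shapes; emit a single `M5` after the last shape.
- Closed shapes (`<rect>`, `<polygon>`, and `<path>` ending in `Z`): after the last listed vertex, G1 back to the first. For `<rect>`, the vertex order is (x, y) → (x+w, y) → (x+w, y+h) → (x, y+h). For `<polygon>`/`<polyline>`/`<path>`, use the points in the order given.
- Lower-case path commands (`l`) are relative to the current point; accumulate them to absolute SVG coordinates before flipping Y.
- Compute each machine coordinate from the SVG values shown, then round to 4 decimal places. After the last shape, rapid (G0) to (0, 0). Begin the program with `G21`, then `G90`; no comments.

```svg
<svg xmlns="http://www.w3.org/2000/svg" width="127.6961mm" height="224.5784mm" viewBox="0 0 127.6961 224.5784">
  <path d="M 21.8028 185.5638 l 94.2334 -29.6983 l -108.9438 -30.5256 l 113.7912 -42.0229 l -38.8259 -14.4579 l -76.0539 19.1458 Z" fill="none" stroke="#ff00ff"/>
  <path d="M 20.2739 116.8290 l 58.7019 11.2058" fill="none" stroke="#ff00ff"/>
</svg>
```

Since the viewBox matches the mm dimensions, user units are millimetres directly. The only transform is the Y-flip y_m = 224.5784 − y_svg.

Shape 1 is a closed polygon drawn with `<path>`. Its stroke #ff00ff means engrave at S229, F3882. After flipping Y the toolpath is (21.8028,39.0146) → (116.0362,68.7129) → (7.0924,99.2385) → (120.8836,141.2614) → (82.0577,155.7193) → (6.0038,136.5735) → (21.8028,39.0146), returning to the start.

Shape 2 is a line segment drawn with `<path>`. Its stroke #ff00ff means engrave at S229, F3882. After flipping Y the toolpath is (20.2739,107.7494) → (78.9758,96.5436).

G21
G90
G0 X21.8028 Y39.0146
M3 S229
G1 X116.0362 Y68.7129 F3882
G1 X7.0924 Y99.2385
G1 X120.8836 Y141.2614
G1 X82.0577 Y155.7193
G1 X6.0038 Y136.5735
G1 X21.8028 Y39.0146
G0 X20.2739 Y107.7494
M3 S229
G1 X78.9758 Y96.5436 F3882
M5
G0 X0.0000 Y0.0000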